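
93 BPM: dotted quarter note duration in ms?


One quarter-note beat = 60000 / BPM = 60000 / 93 ms
Dotted quarter note = 3/2 × quarter note
Duration = 3/2 × 60000 / 93 = 90000 / 93
= 967.7 ms


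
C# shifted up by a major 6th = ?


Let's work it out.
major 6th: 6 letter names, 9 semitones
Letter: C + 5 → A
Pitch: C# + 9 semitones, spelled as an A → A#
= A#


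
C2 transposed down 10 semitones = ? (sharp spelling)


C2: chromatic position 0 in octave 2 → absolute = 2×12 + 0 = 24
Transpose down 10: 24 - 10 = 14
14 = 1×12 + 2 → D in octave 1
Result = D1


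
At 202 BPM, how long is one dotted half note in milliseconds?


One quarter-note beat = 60000 / BPM = 60000 / 202 ms
Dotted half note = 3 × quarter note
Duration = 3 × 60000 / 202 = 180000 / 202
= 891.1 ms


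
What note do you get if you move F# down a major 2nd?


major 2nd: 2 letter names, 2 semitones
Letter: F - 1 → E
Pitch: F# - 2 semitones, spelled as an E → E
= E


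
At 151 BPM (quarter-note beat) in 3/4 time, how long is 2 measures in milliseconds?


Quarter-note beat duration = 60000 / 151 ms
Beats per measure (3/4) = 3
One measure = 3 × 60000 / 151 = 180000 / 151 ms
2 measures = 2 × 180000 / 151 = 360000 / 151
= 2384.1 ms


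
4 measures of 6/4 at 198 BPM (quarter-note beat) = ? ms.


Quarter-note beat duration = 60000 / 198 ms
Beats per measure (6/4) = 6
One measure = 6 × 60000 / 198 = 360000 / 198 ms
4 measures = 4 × 360000 / 198 = 1440000 / 198
= 7272.7 ms


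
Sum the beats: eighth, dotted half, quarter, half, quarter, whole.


Let's work it out.
Beat values:
  eighth = 0.5 beats
  dotted half = 3 beats
  quarter = 1 beat
  half = 2 beats
  quarter = 1 beat
  whole = 4 beats
Sum = 0.5 + 3 + 1 + 2 + 1 + 4
= 11.5 beats


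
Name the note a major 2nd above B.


Working:
A 2nd spans 2 letter names, so from B we land on C
A major 2nd = 2 semitones above B
Spell C at that pitch: C#
= C#


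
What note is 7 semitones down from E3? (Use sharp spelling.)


Step by step:
E3: chromatic position 4 in octave 3 → absolute = 3×12 + 4 = 40
Transpose down 7: 40 - 7 = 33
33 = 2×12 + 9 → A in octave 2
Result = A2


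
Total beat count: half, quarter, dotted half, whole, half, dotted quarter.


Let's work it out.
Beat values:
  half = 2 beats
  quarter = 1 beat
  dotted half = 3 beats
  whole = 4 beats
  half = 2 beats
  dotted quarter = 1.5 beats
Sum = 2 + 1 + 3 + 4 + 2 + 1.5
= 13.5 beats


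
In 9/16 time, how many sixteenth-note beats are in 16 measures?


Solution.
Time signature 9/16: the bottom number 16 means the sixteenth note gets one count
The top number 9 means 9 sixteenth-note beats per measure
Total = 9 × 16 measures
= 144 sixteenth-note beats


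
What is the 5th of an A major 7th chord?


Step by step:
Major 7th chord = root + major 3rd + perfect 5th + major 7th
Seventh chords stack in thirds, so the letter names are A-C-E-G
Root: A
Major 3rd above A: C#
Perfect 5th above A: E
Major 7th above A: G#
The 5th = E


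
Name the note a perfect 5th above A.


Let's work it out.
A 5th spans 5 letter names, so from A we land on E
A perfect 5th = 7 semitones above A
Spell E at that pitch: E
= E


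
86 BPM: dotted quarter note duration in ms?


Step by step:
One quarter-note beat = 60000 / BPM = 60000 / 86 ms
Dotted quarter note = 3/2 × quarter note
Duration = 3/2 × 60000 / 86 = 90000 / 86
= 1046.5 ms


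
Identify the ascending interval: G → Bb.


Letter names: G → B spans 3 letter names → a 3rd
Semitones: G → Bb = 3 half-steps
A 3rd of 3 semitones is a minor 3rd
= minor 3rd


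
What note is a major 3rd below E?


Let's work it out.
A 3rd spans 3 letter names, so from E we land on C
A major 3rd = 4 semitones below E
Spell C at that pitch: C
= C


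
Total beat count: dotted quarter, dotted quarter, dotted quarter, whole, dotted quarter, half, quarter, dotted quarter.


Solution.
Beat values:
  dotted quarter = 1.5 beats
  dotted quarter = 1.5 beats
  dotted quarter = 1.5 beats
  whole = 4 beats
  dotted quarter = 1.5 beats
  half = 2 beats
  quarter = 1 beat
  dotted quarter = 1.5 beats
Sum = 1.5 + 1.5 + 1.5 + 4 + 1.5 + 2 + 1 + 1.5
= 14.5 beats


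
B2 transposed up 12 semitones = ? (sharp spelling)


Solution.
B2: chromatic position 11 in octave 2 → absolute = 2×12 + 11 = 35
Transpose up 12: 35 + 12 = 47
47 = 3×12 + 11 → B in octave 3
Result = B3


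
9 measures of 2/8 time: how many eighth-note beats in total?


Step by step:
Time signature 2/8: the bottom number 8 means the eighth note gets one count
The top number 2 means 2 eighth-note beats per measure
Total = 2 × 9 measures
= 18 eighth-note beats


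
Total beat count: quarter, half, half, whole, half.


Reasoning:
Beat values:
  quarter = 1 beat
  half = 2 beats
  half = 2 beats
  whole = 4 beats
  half = 2 beats
Sum = 1 + 2 + 2 + 4 + 2
= 11 beats


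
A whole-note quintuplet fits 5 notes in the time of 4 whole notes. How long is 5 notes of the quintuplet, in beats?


Step by step:
Quintuplet: 5 notes occupy the space of 4 whole notes
Space = 4 × 4 = 16 beats
Each quintuplet note = 16 / 5 = 16/5 beats
5 notes = 5 × 16/5 = 16
= 16 beats


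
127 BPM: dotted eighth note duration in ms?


One quarter-note beat = 60000 / BPM = 60000 / 127 ms
Dotted eighth note = 3/4 × quarter note
Duration = 3/4 × 60000 / 127 = 45000 / 127
= 354.3 ms


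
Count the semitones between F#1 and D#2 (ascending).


Solution.
Absolute semitone position = octave×12 + chromatic position
F#1: 1×12 + 6 = 18
D#2: 2×12 + 3 = 27
Difference = 27 - 18 = 9
= 9 semitones


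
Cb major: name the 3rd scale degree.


Reasoning:
Major scale pattern: W-W-H-W-W-W-H (2-2-1-2-2-2-1 semitones)
Starting from Cb:
  Cb + 2 semitones → Db
  Db + 2 semitones → Eb
  Eb + 1 semitone → Fb
  Fb + 2 semitones → Gb
  Gb + 2 semitones → Ab
  Ab + 2 semitones → Bb
  Bb + 1 semitone → Cb
Scale: Cb Db Eb Fb Gb Ab Bb
Degree 3 = Eb


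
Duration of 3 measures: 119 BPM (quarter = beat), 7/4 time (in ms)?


Working:
Quarter-note beat duration = 60000 / 119 ms
Beats per measure (7/4) = 7
One measure = 7 × 60000 / 119 = 420000 / 119 ms
3 measures = 3 × 420000 / 119 = 1260000 / 119
= 10588.2 ms


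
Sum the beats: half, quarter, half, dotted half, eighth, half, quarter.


Working:
Beat values:
  half = 2 beats
  quarter = 1 beat
  half = 2 beats
  dotted half = 3 beats
  eighth = 0.5 beats
  half = 2 beats
  quarter = 1 beat
Sum = 2 + 1 + 2 + 3 + 0.5 + 2 + 1
= 11.5 beats


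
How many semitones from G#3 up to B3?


Absolute semitone position = octave×12 + chromatic position
G#3: 3×12 + 8 = 44
B3: 3×12 + 11 = 47
Difference = 47 - 44 = 3
= 3 semitones


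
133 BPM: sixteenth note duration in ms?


Working:
One quarter-note beat = 60000 / BPM = 60000 / 133 ms
Sixteenth note = 1/4 × quarter note
Duration = 1/4 × 60000 / 133 = 15000 / 133
= 112.8 ms


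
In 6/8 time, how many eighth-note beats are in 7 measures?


Time signature 6/8: the bottom number 8 means the eighth note gets one count
The top number 6 means 6 eighth-note beats per measure
Total = 6 × 7 measures
= 42 eighth-note beats


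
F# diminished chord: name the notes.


Reasoning:
Diminished triad = root + minor 3rd (3 semitones) + diminished 5th (6 semitones)
A triad on F# stacks thirds, so the chord tones use letter names F-A-C
Root: F#
Minor 3rd above F#: A
Diminished 5th above F#: C
Chord = F# A C


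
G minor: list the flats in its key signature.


Flat minor keys: A(0), D(1), G(2), C(3), F(4), Bb(5), Eb(6), Ab(7)
G minor has 2 flats
Order of flats: Bb Eb Ab Db Gb Cb Fb → first 2: Bb, Eb
= Bb, Eb


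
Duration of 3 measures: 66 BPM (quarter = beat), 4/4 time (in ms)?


Quarter-note beat duration = 60000 / 66 ms
Beats per measure (4/4) = 4
One measure = 4 × 60000 / 66 = 240000 / 66 ms
3 measures = 3 × 240000 / 66 = 720000 / 66
= 10909.1 ms


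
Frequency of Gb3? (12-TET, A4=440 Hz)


f = 440 × 2^(n/12) where n = semitones from A4
Gb3: -15 semitones from A4
f = 440 × 2^(-15/12)
f = 185.00 Hz


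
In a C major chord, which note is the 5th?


Reasoning:
Major triad = root + major 3rd (4 semitones) + perfect 5th (7 semitones)
A triad on C stacks thirds, so the chord tones use letter names C-E-G
Root: C
Major 3rd above C: E
Perfect 5th above C: G
The 5th = G


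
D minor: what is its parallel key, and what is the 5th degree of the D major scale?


Parallel keys share the same tonic but differ in mode
D minor → parallel is D major
D major scale: D E F# G A B C#
= D major; 5th degree = A


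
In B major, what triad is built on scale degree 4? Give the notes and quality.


Reasoning:
B major scale: B C# D# E F# G# A#
Diatonic triad on degree 4 stacks scale notes 4, 6, 1: E G# B
E→G# = 4 semitones; E→B = 7 semitones → major triad
= E G# B (major)


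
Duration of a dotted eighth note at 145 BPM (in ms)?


Solution.
One quarter-note beat = 60000 / BPM = 60000 / 145 ms
Dotted eighth note = 3/4 × quarter note
Duration = 3/4 × 60000 / 145 = 45000 / 145
= 310.3 ms


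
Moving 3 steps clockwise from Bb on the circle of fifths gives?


Reasoning:
Each clockwise step on the circle of fifths moves up a perfect 5th
From Bb: Bb → F → C → G
= G


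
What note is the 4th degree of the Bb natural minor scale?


Natural minor scale pattern: W-H-W-W-H-W-W (2-1-2-2-1-2-2 semitones)
Starting from Bb:
  Bb + 2 semitones → C
  C + 1 semitone → Db
  Db + 2 semitones → Eb
  Eb + 2 semitones → F
  F + 1 semitone → Gb
  Gb + 2 semitones → Ab
  Ab + 2 semitones → Bb
Scale: Bb C Db Eb F Gb Ab
Degree 4 = Eb


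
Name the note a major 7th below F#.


Step by step:
A 7th spans 7 letter names, so from F we land on G
A major 7th = 11 semitones below F#
Spell G at that pitch: G
= G


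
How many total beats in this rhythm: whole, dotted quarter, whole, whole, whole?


Solution.
Beat values:
  whole = 4 beats
  dotted quarter = 1.5 beats
  whole = 4 beats
  whole = 4 beats
  whole = 4 beats
Sum = 4 + 1.5 + 4 + 4 + 4
= 17.5 beats


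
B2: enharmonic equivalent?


Let's work it out.
Enharmonic notes sound the same pitch but are spelled with different letter names
B and Cb name the same pitch class
Octave numbers change at C, so B2 = Cb3
= Cb3


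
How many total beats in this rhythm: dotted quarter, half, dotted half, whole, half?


Beat values:
  dotted quarter = 1.5 beats
  half = 2 beats
  dotted half = 3 beats
  whole = 4 beats
  half = 2 beats
Sum = 1.5 + 2 + 3 + 4 + 2
= 12.5 beats


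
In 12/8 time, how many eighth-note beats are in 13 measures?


Working:
Time signature 12/8: the bottom number 8 means the eighth note gets one count
The top number 12 means 12 eighth-note beats per measure
Total = 12 × 13 measures
= 156 eighth-note beats


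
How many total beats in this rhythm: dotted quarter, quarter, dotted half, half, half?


Let's work it out.
Beat values:
  dotted quarter = 1.5 beats
  quarter = 1 beat
  dotted half = 3 beats
  half = 2 beats
  half = 2 beats
Sum = 1.5 + 1 + 3 + 2 + 2
= 9.5 beats


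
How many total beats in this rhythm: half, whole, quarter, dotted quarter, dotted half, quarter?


Beat values:
  half = 2 beats
  whole = 4 beats
  quarter = 1 beat
  dotted quarter = 1.5 beats
  dotted half = 3 beats
  quarter = 1 beat
Sum = 2 + 4 + 1 + 1.5 + 3 + 1
= 12.5 beats


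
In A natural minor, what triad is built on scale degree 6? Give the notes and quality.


Let's work it out.
A natural minor scale: A B C D E F G
Diatonic triad on degree 6 stacks scale notes 6, 1, 3: F A C
F→A = 4 semitones; F→C = 7 semitones → major triad
= F A C (major)


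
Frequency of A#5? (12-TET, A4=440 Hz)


f = 440 × 2^(n/12) where n = semitones from A4
A#5: 13 semitones from A4
f = 440 × 2^(13/12)
f = 932.33 Hz


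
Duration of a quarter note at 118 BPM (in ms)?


One quarter-note beat = 60000 / BPM = 60000 / 118 ms
Duration = 60000 / 118
= 508.5 ms


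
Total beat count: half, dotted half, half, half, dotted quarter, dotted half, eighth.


Solution.
Beat values:
  half = 2 beats
  dotted half = 3 beats
  half = 2 beats
  half = 2 beats
  dotted quarter = 1.5 beats
  dotted half = 3 beats
  eighth = 0.5 beats
Sum = 2 + 3 + 2 + 2 + 1.5 + 3 + 0.5
= 14 beats


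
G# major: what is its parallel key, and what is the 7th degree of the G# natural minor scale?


Parallel keys share the same tonic but differ in mode
G# major → parallel is G# minor
G# natural minor scale: G# A# B C# D# E F#
= G# minor; 7th degree = F#


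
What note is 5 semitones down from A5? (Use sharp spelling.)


A5: chromatic position 9 in octave 5 → absolute = 5×12 + 9 = 69
Transpose down 5: 69 - 5 = 64
64 = 5×12 + 4 → E in octave 5
Result = E5


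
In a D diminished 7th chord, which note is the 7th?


Working:
Diminished 7th chord = root + minor 3rd + diminished 5th + diminished 7th
Seventh chords stack in thirds, so the letter names are D-F-A-C
Root: D
Minor 3rd above D: F
Diminished 5th above D: Ab
Diminished 7th above D: Cb
The 7th = Cb


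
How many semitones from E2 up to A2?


Step by step:
Absolute semitone position = octave×12 + chromatic position
E2: 2×12 + 4 = 28
A2: 2×12 + 9 = 33
Difference = 33 - 28 = 5
= 5 semitones


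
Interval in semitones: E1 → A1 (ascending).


Absolute semitone position = octave×12 + chromatic position
E1: 1×12 + 4 = 16
A1: 1×12 + 9 = 21
Difference = 21 - 16 = 5
= 5 semitones


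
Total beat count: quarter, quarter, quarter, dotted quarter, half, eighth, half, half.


Beat values:
  quarter = 1 beat
  quarter = 1 beat
  quarter = 1 beat
  dotted quarter = 1.5 beats
  half = 2 beats
  eighth = 0.5 beats
  half = 2 beats
  half = 2 beats
Sum = 1 + 1 + 1 + 1.5 + 2 + 0.5 + 2 + 2
= 11 beats


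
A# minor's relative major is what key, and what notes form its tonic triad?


Solution.
The relative major shares the key signature and is a minor 3rd above the minor tonic
A minor 3rd above A# is C#
→ relative major of A# minor is C# major
Tonic triad of C# major = root + major 3rd + perfect 5th = C# E# G#
= C# major; triad = C# E# G#


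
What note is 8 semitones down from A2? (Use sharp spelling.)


Step by step:
A2: chromatic position 9 in octave 2 → absolute = 2×12 + 9 = 33
Transpose down 8: 33 - 8 = 25
25 = 2×12 + 1 → C# in octave 2
Result = C#2


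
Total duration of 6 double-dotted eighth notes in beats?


Solution.
Base eighth note = 1/2 beats
Dot 1 adds half the previous value: +1/4
Dot 2 adds half the previous value: +1/8
One double-dotted eighth = 1/2 + 1/4 + 1/8 = 7/8
6 of them = 6 × 7/8 = 21/4
= 21/4 beats


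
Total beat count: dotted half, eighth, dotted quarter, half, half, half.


Beat values:
  dotted half = 3 beats
  eighth = 0.5 beats
  dotted quarter = 1.5 beats
  half = 2 beats
  half = 2 beats
  half = 2 beats
Sum = 3 + 0.5 + 1.5 + 2 + 2 + 2
= 11 beats


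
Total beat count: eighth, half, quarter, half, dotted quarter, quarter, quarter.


Reasoning:
Beat values:
  eighth = 0.5 beats
  half = 2 beats
  quarter = 1 beat
  half = 2 beats
  dotted quarter = 1.5 beats
  quarter = 1 beat
  quarter = 1 beat
Sum = 0.5 + 2 + 1 + 2 + 1.5 + 1 + 1
= 9 beats


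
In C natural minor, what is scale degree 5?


Natural minor scale pattern: W-H-W-W-H-W-W (2-1-2-2-1-2-2 semitones)
Starting from C:
  C + 2 semitones → D
  D + 1 semitone → Eb
  Eb + 2 semitones → F
  F + 2 semitones → G
  G + 1 semitone → Ab
  Ab + 2 semitones → Bb
  Bb + 2 semitones → C
Scale: C D Eb F G Ab Bb
Degree 5 = G


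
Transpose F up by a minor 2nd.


Reasoning:
minor 2nd: 2 letter names, 1 semitones
Letter: F + 1 → G
Pitch: F + 1 semitones, spelled as a G → Gb
= Gb


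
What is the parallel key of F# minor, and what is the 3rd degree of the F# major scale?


Step by step:
Parallel keys share the same tonic but differ in mode
F# minor → parallel is F# major
F# major scale: F# G# A# B C# D# E#
= F# major; 3rd degree = A#


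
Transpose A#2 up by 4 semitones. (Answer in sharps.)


Let's work it out.
A#2: chromatic position 10 in octave 2 → absolute = 2×12 + 10 = 34
Transpose up 4: 34 + 4 = 38
38 = 3×12 + 2 → D in octave 3
Result = D3


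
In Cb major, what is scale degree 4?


Major scale pattern: W-W-H-W-W-W-H (2-2-1-2-2-2-1 semitones)
Starting from Cb:
  Cb + 2 semitones → Db
  Db + 2 semitones → Eb
  Eb + 1 semitone → Fb
  Fb + 2 semitones → Gb
  Gb + 2 semitones → Ab
  Ab + 2 semitones → Bb
  Bb + 1 semitone → Cb
Scale: Cb Db Eb Fb Gb Ab Bb
Degree 4 = Fb


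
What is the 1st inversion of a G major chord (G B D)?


Root position: G B D
1st inversion: move root up an octave
Bass note: B
Notes (bottom to top) = B D G


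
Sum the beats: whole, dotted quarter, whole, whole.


Step by step:
Beat values:
  whole = 4 beats
  dotted quarter = 1.5 beats
  whole = 4 beats
  whole = 4 beats
Sum = 4 + 1.5 + 4 + 4
= 13.5 beats


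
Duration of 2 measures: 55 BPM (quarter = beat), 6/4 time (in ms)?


Quarter-note beat duration = 60000 / 55 ms
Beats per measure (6/4) = 6
One measure = 6 × 60000 / 55 = 360000 / 55 ms
2 measures = 2 × 360000 / 55 = 720000 / 55
= 13090.9 ms


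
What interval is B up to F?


Let's work it out.
Letter names: B → F spans 5 letter names → a 5th
Semitones: B → F = 6 half-steps
A 5th of 6 semitones is a diminished 5th
= diminished 5th


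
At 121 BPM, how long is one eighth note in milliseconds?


Step by step:
One quarter-note beat = 60000 / BPM = 60000 / 121 ms
Eighth note = 1/2 × quarter note
Duration = 1/2 × 60000 / 121 = 30000 / 121
= 247.9 ms


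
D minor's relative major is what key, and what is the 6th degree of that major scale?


Solution.
The relative major shares the key signature and is a minor 3rd above the minor tonic
A minor 3rd above D is F
→ relative major of D minor is F major
F major scale: F G A Bb C D E
= F major; 6th degree = D


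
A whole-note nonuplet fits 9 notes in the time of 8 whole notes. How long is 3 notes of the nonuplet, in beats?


Reasoning:
Nonuplet: 9 notes occupy the space of 8 whole notes
Space = 8 × 4 = 32 beats
Each nonuplet note = 32 / 9 = 32/9 beats
3 notes = 3 × 32/9 = 32/3
= 32/3 beats


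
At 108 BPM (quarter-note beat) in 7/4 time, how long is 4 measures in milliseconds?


Working:
Quarter-note beat duration = 60000 / 108 ms
Beats per measure (7/4) = 7
One measure = 7 × 60000 / 108 = 420000 / 108 ms
4 measures = 4 × 420000 / 108 = 1680000 / 108
= 15555.6 ms


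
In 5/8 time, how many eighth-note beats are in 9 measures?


Reasoning:
Time signature 5/8: the bottom number 8 means the eighth note gets one count
The top number 5 means 5 eighth-note beats per measure
Total = 5 × 9 measures
= 45 eighth-note beats


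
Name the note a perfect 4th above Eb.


Step by step:
A 4th spans 4 letter names, so from E we land on A
A perfect 4th = 5 semitones above Eb
Spell A at that pitch: Ab
= Ab


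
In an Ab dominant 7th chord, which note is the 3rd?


Solution.
Dominant 7th chord = root + major 3rd + perfect 5th + minor 7th
Seventh chords stack in thirds, so the letter names are A-C-E-G
Root: Ab
Major 3rd above Ab: C
Perfect 5th above Ab: Eb
Minor 7th above Ab: Gb
The 3rd = C


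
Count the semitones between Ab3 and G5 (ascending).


Absolute semitone position = octave×12 + chromatic position
Ab3: 3×12 + 8 = 44
G5: 5×12 + 7 = 67
Difference = 67 - 44 = 23
= 23 semitones


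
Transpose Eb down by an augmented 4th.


Working:
augmented 4th: 4 letter names, 6 semitones
Letter: E - 3 → B
Pitch: Eb - 6 semitones, spelled as a B → Bbb
= Bbb


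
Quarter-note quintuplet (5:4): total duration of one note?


Working:
Quintuplet: 5 notes occupy the space of 4 quarter notes
Space = 4 × 1 = 4 beats
Each quintuplet note = 4 / 5 = 4/5 beats
= 4/5 beats


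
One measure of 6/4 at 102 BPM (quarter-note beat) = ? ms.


Solution.
Quarter-note beat duration = 60000 / 102 ms
Beats per measure (6/4) = 6
One measure = 6 × 60000 / 102 = 360000 / 102 ms
= 3529.4 ms


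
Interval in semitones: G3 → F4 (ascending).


Working:
Absolute semitone position = octave×12 + chromatic position
G3: 3×12 + 7 = 43
F4: 4×12 + 5 = 53
Difference = 53 - 43 = 10
= 10 semitones


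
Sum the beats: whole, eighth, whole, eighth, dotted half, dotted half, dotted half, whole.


Beat values:
  whole = 4 beats
  eighth = 0.5 beats
  whole = 4 beats
  eighth = 0.5 beats
  dotted half = 3 beats
  dotted half = 3 beats
  dotted half = 3 beats
  whole = 4 beats
Sum = 4 + 0.5 + 4 + 0.5 + 3 + 3 + 3 + 4
= 22 beats


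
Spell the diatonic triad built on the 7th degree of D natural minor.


Solution.
D natural minor scale: D E F G A Bb C
Diatonic triad on degree 7 stacks scale notes 7, 2, 4: C E G
C→E = 4 semitones; C→G = 7 semitones → major triad
= C E G (major)


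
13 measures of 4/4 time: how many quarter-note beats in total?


Let's work it out.
Time signature 4/4: the bottom number 4 means the quarter note gets one count
The top number 4 means 4 quarter-note beats per measure
Total = 4 × 13 measures
= 52 quarter-note beats


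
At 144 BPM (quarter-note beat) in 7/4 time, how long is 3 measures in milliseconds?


Quarter-note beat duration = 60000 / 144 ms
Beats per measure (7/4) = 7
One measure = 7 × 60000 / 144 = 420000 / 144 ms
3 measures = 3 × 420000 / 144 = 1260000 / 144
= 8750.0 ms


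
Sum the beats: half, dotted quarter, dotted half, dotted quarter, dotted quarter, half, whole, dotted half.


Let's work it out.
Beat values:
  half = 2 beats
  dotted quarter = 1.5 beats
  dotted half = 3 beats
  dotted quarter = 1.5 beats
  dotted quarter = 1.5 beats
  half = 2 beats
  whole = 4 beats
  dotted half = 3 beats
Sum = 2 + 1.5 + 3 + 1.5 + 1.5 + 2 + 4 + 3
= 18.5 beats


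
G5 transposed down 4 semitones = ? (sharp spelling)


G5: chromatic position 7 in octave 5 → absolute = 5×12 + 7 = 67
Transpose down 4: 67 - 4 = 63
63 = 5×12 + 3 → D# in octave 5
Result = D#5


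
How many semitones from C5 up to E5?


Absolute semitone position = octave×12 + chromatic position
C5: 5×12 + 0 = 60
E5: 5×12 + 4 = 64
Difference = 64 - 60 = 4
= 4 semitones


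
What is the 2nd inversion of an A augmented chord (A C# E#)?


Root position: A C# E#
2nd inversion: move root and 3rd up an octave
Bass note: E#
Notes (bottom to top) = E# A C#


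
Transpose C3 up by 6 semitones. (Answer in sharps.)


Working:
C3: chromatic position 0 in octave 3 → absolute = 3×12 + 0 = 36
Transpose up 6: 36 + 6 = 42
42 = 3×12 + 6 → F# in octave 3
Result = F#3


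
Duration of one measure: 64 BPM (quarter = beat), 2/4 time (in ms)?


Solution.
Quarter-note beat duration = 60000 / 64 ms
Beats per measure (2/4) = 2
One measure = 2 × 60000 / 64 = 120000 / 64 ms
= 1875.0 ms


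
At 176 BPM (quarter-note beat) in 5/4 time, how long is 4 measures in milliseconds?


Working:
Quarter-note beat duration = 60000 / 176 ms
Beats per measure (5/4) = 5
One measure = 5 × 60000 / 176 = 300000 / 176 ms
4 measures = 4 × 300000 / 176 = 1200000 / 176
= 6818.2 ms


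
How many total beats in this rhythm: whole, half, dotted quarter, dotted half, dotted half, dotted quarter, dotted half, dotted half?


Step by step:
Beat values:
  whole = 4 beats
  half = 2 beats
  dotted quarter = 1.5 beats
  dotted half = 3 beats
  dotted half = 3 beats
  dotted quarter = 1.5 beats
  dotted half = 3 beats
  dotted half = 3 beats
Sum = 4 + 2 + 1.5 + 3 + 3 + 1.5 + 3 + 3
= 21 beats


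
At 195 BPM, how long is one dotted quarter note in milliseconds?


Working:
One quarter-note beat = 60000 / BPM = 60000 / 195 ms
Dotted quarter note = 3/2 × quarter note
Duration = 3/2 × 60000 / 195 = 90000 / 195
= 461.5 ms


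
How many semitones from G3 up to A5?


Step by step:
Absolute semitone position = octave×12 + chromatic position
G3: 3×12 + 7 = 43
A5: 5×12 + 9 = 69
Difference = 69 - 43 = 26
= 26 semitones


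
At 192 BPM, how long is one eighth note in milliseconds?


One quarter-note beat = 60000 / BPM = 60000 / 192 ms
Eighth note = 1/2 × quarter note
Duration = 1/2 × 60000 / 192 = 30000 / 192
= 156.2 ms


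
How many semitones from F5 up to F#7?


Let's work it out.
Absolute semitone position = octave×12 + chromatic position
F5: 5×12 + 5 = 65
F#7: 7×12 + 6 = 90
Difference = 90 - 65 = 25
= 25 semitones


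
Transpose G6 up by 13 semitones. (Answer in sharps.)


Let's work it out.
G6: chromatic position 7 in octave 6 → absolute = 6×12 + 7 = 79
Transpose up 13: 79 + 13 = 92
92 = 7×12 + 8 → G# in octave 7
Result = G#7


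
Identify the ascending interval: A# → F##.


Let's work it out.
Letter names: A → F spans 6 letter names → a 6th
Semitones: A# → F## = 9 half-steps
A 6th of 9 semitones is a major 6th
= major 6th


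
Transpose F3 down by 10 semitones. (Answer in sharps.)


Working:
F3: chromatic position 5 in octave 3 → absolute = 3×12 + 5 = 41
Transpose down 10: 41 - 10 = 31
31 = 2×12 + 7 → G in octave 2
Result = G2


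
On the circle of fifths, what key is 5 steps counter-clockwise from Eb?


Solution.
Each counter-clockwise step moves down a perfect 5th (= up a perfect 4th)
From Eb: Eb → Ab → Db → F#/Gb → B → E
= E


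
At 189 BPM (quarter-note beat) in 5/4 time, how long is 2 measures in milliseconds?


Quarter-note beat duration = 60000 / 189 ms
Beats per measure (5/4) = 5
One measure = 5 × 60000 / 189 = 300000 / 189 ms
2 measures = 2 × 300000 / 189 = 600000 / 189
= 3174.6 ms


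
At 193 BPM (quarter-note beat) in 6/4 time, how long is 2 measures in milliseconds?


Reasoning:
Quarter-note beat duration = 60000 / 193 ms
Beats per measure (6/4) = 6
One measure = 6 × 60000 / 193 = 360000 / 193 ms
2 measures = 2 × 360000 / 193 = 720000 / 193
= 3730.6 ms


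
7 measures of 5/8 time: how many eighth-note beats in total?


Time signature 5/8: the bottom number 8 means the eighth note gets one count
The top number 5 means 5 eighth-note beats per measure
Total = 5 × 7 measures
= 35 eighth-note beats


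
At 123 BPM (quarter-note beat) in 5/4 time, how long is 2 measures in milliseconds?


Working:
Quarter-note beat duration = 60000 / 123 ms
Beats per measure (5/4) = 5
One measure = 5 × 60000 / 123 = 300000 / 123 ms
2 measures = 2 × 300000 / 123 = 600000 / 123
= 4878.0 ms


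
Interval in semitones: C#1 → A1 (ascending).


Solution.
Absolute semitone position = octave×12 + chromatic position
C#1: 1×12 + 1 = 13
A1: 1×12 + 9 = 21
Difference = 21 - 13 = 8
= 8 semitones


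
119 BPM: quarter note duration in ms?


Let's work it out.
One quarter-note beat = 60000 / BPM = 60000 / 119 ms
Duration = 60000 / 119
= 504.2 ms


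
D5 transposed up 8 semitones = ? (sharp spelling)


D5: chromatic position 2 in octave 5 → absolute = 5×12 + 2 = 62
Transpose up 8: 62 + 8 = 70
70 = 5×12 + 10 → A# in octave 5
Result = A#5


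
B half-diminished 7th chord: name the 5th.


Solution.
Half-diminished 7th chord = root + minor 3rd + diminished 5th + minor 7th
Seventh chords stack in thirds, so the letter names are B-D-F-A
Root: B
Minor 3rd above B: D
Diminished 5th above B: F
Minor 7th above B: A
The 5th = F


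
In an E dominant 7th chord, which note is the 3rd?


Dominant 7th chord = root + major 3rd + perfect 5th + minor 7th
Seventh chords stack in thirds, so the letter names are E-G-B-D
Root: E
Major 3rd above E: G#
Perfect 5th above E: B
Minor 7th above E: D
The 3rd = G#


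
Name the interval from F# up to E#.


Reasoning:
Letter names: F → E spans 7 letter names → a 7th
Semitones: F# → E# = 11 half-steps
A 7th of 11 semitones is a major 7th
= major 7th


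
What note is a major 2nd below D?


Solution.
A 2nd spans 2 letter names, so from D we land on C
A major 2nd = 2 semitones below D
Spell C at that pitch: C
= C


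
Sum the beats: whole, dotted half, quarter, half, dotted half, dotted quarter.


Beat values:
  whole = 4 beats
  dotted half = 3 beats
  quarter = 1 beat
  half = 2 beats
  dotted half = 3 beats
  dotted quarter = 1.5 beats
Sum = 4 + 3 + 1 + 2 + 3 + 1.5
= 14.5 beats


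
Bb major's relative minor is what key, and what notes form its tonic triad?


Reasoning:
The relative minor shares the major's key signature and starts on its 6th degree
6th degree = a major 6th above the tonic; a major 6th above Bb is G
→ relative minor of Bb major is G minor
Tonic triad of G minor = root + minor 3rd + perfect 5th = G Bb D
= G minor; triad = G Bb D


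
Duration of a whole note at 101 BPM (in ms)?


Working:
One quarter-note beat = 60000 / BPM = 60000 / 101 ms
Whole note = 4 × quarter note
Duration = 4 × 60000 / 101 = 240000 / 101
= 2376.2 ms


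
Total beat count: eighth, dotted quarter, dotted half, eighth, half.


Reasoning:
Beat values:
  eighth = 0.5 beats
  dotted quarter = 1.5 beats
  dotted half = 3 beats
  eighth = 0.5 beats
  half = 2 beats
Sum = 0.5 + 1.5 + 3 + 0.5 + 2
= 7.5 beats


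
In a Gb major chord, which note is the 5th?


Major triad = root + major 3rd (4 semitones) + perfect 5th (7 semitones)
A triad on Gb stacks thirds, so the chord tones use letter names G-B-D
Root: Gb
Major 3rd above Gb: Bb
Perfect 5th above Gb: Db
The 5th = Db


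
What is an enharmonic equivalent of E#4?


Solution.
Enharmonic notes sound the same pitch but are spelled with different letter names
E# and F name the same pitch class
= F4


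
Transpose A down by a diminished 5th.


diminished 5th: 5 letter names, 6 semitones
Letter: A - 4 → D
Pitch: A - 6 semitones, spelled as a D → D#
= D#


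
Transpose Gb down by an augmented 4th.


augmented 4th: 4 letter names, 6 semitones
Letter: G - 3 → D
Pitch: Gb - 6 semitones, spelled as a D → Dbb
= Dbb


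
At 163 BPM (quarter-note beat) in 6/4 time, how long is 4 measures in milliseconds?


Quarter-note beat duration = 60000 / 163 ms
Beats per measure (6/4) = 6
One measure = 6 × 60000 / 163 = 360000 / 163 ms
4 measures = 4 × 360000 / 163 = 1440000 / 163
= 8834.4 ms


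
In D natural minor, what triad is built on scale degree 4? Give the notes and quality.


Reasoning:
D natural minor scale: D E F G A Bb C
Diatonic triad on degree 4 stacks scale notes 4, 6, 1: G Bb D
G→Bb = 3 semitones; G→D = 7 semitones → minor triad
= G Bb D (minor)


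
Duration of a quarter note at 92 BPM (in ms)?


One quarter-note beat = 60000 / BPM = 60000 / 92 ms
Duration = 60000 / 92
= 652.2 ms


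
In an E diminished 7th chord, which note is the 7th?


Diminished 7th chord = root + minor 3rd + diminished 5th + diminished 7th
Seventh chords stack in thirds, so the letter names are E-G-B-D
Root: E
Minor 3rd above E: G
Diminished 5th above E: Bb
Diminished 7th above E: Db
The 7th = Db


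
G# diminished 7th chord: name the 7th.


Diminished 7th chord = root + minor 3rd + diminished 5th + diminished 7th
Seventh chords stack in thirds, so the letter names are G-B-D-F
Root: G#
Minor 3rd above G#: B
Diminished 5th above G#: D
Diminished 7th above G#: F
The 7th = F


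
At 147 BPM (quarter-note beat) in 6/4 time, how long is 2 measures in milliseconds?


Quarter-note beat duration = 60000 / 147 ms
Beats per measure (6/4) = 6
One measure = 6 × 60000 / 147 = 360000 / 147 ms
2 measures = 2 × 360000 / 147 = 720000 / 147
= 4898.0 ms


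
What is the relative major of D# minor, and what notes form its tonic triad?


Working:
The relative major shares the key signature and is a minor 3rd above the minor tonic
A minor 3rd above D# is F#
→ relative major of D# minor is F# major
Tonic triad of F# major = root + major 3rd + perfect 5th = F# A# C#
= F# major; triad = F# A# C#


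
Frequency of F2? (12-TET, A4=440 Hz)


Reasoning:
f = 440 × 2^(n/12) where n = semitones from A4
F2: -28 semitones from A4
f = 440 × 2^(-28/12)
f = 87.31 Hz


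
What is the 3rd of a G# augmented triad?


Augmented triad = root + major 3rd (4 semitones) + augmented 5th (8 semitones)
A triad on G# stacks thirds, so the chord tones use letter names G-B-D
Root: G#
Major 3rd above G#: B#
Augmented 5th above G#: D##
The 3rd = B#


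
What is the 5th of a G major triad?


Reasoning:
Major triad = root + major 3rd (4 semitones) + perfect 5th (7 semitones)
A triad on G stacks thirds, so the chord tones use letter names G-B-D
Root: G
Major 3rd above G: B
Perfect 5th above G: D
The 5th = D


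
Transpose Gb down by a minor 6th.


Working:
minor 6th: 6 letter names, 8 semitones
Letter: G - 5 → B
Pitch: Gb - 8 semitones, spelled as a B → Bb
= Bb


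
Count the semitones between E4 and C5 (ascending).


Let's work it out.
Absolute semitone position = octave×12 + chromatic position
E4: 4×12 + 4 = 52
C5: 5×12 + 0 = 60
Difference = 60 - 52 = 8
= 8 semitones


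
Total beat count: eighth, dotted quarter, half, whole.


Step by step:
Beat values:
  eighth = 0.5 beats
  dotted quarter = 1.5 beats
  half = 2 beats
  whole = 4 beats
Sum = 0.5 + 1.5 + 2 + 4
= 8 beats


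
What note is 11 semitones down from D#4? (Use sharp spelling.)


Reasoning:
D#4: chromatic position 3 in octave 4 → absolute = 4×12 + 3 = 51
Transpose down 11: 51 - 11 = 40
40 = 3×12 + 4 → E in octave 3
Result = E3


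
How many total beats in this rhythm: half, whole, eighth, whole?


Step by step:
Beat values:
  half = 2 beats
  whole = 4 beats
  eighth = 0.5 beats
  whole = 4 beats
Sum = 2 + 4 + 0.5 + 4
= 10.5 beats


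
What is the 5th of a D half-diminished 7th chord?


Half-diminished 7th chord = root + minor 3rd + diminished 5th + minor 7th
Seventh chords stack in thirds, so the letter names are D-F-A-C
Root: D
Minor 3rd above D: F
Diminished 5th above D: Ab
Minor 7th above D: C
The 5th = Ab


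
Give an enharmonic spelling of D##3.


Working:
Enharmonic notes sound the same pitch but are spelled with different letter names
D## and E name the same pitch class
= E3


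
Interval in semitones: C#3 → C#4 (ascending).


Reasoning:
Absolute semitone position = octave×12 + chromatic position
C#3: 3×12 + 1 = 37
C#4: 4×12 + 1 = 49
Difference = 49 - 37 = 12
= 12 semitones


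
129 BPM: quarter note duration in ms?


One quarter-note beat = 60000 / BPM = 60000 / 129 ms
Duration = 60000 / 129
= 465.1 ms


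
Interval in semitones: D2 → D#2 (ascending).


Let's work it out.
Absolute semitone position = octave×12 + chromatic position
D2: 2×12 + 2 = 26
D#2: 2×12 + 3 = 27
Difference = 27 - 26 = 1
= 1 semitone


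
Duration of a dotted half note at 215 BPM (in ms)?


Working:
One quarter-note beat = 60000 / BPM = 60000 / 215 ms
Dotted half note = 3 × quarter note
Duration = 3 × 60000 / 215 = 180000 / 215
= 837.2 ms


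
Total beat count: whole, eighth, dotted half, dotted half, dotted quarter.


Beat values:
  whole = 4 beats
  eighth = 0.5 beats
  dotted half = 3 beats
  dotted half = 3 beats
  dotted quarter = 1.5 beats
Sum = 4 + 0.5 + 3 + 3 + 1.5
= 12 beats


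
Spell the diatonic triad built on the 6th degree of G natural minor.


G natural minor scale: G A Bb C D Eb F
Diatonic triad on degree 6 stacks scale notes 6, 1, 3: Eb G Bb
Eb→G = 4 semitones; Eb→Bb = 7 semitones → major triad
= Eb G Bb (major)


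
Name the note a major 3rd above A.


Solution.
A 3rd spans 3 letter names, so from A we land on C
A major 3rd = 4 semitones above A
Spell C at that pitch: C#
= C#


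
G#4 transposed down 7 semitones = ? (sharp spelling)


Step by step:
G#4: chromatic position 8 in octave 4 → absolute = 4×12 + 8 = 56
Transpose down 7: 56 - 7 = 49
49 = 4×12 + 1 → C# in octave 4
Result = C#4


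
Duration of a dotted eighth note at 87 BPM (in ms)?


Step by step:
One quarter-note beat = 60000 / BPM = 60000 / 87 ms
Dotted eighth note = 3/4 × quarter note
Duration = 3/4 × 60000 / 87 = 45000 / 87
= 517.2 ms


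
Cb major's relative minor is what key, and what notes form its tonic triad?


Solution.
The relative minor shares the major's key signature and starts on its 6th degree
6th degree = a major 6th above the tonic; a major 6th above Cb is Ab
→ relative minor of Cb major is Ab minor
Tonic triad of Ab minor = root + minor 3rd + perfect 5th = Ab Cb Eb
= Ab minor; triad = Ab Cb Eb


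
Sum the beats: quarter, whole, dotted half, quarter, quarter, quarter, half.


Step by step:
Beat values:
  quarter = 1 beat
  whole = 4 beats
  dotted half = 3 beats
  quarter = 1 beat
  quarter = 1 beat
  quarter = 1 beat
  half = 2 beats
Sum = 1 + 4 + 3 + 1 + 1 + 1 + 2
= 13 beats


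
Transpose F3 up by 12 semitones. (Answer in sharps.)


Solution.
F3: chromatic position 5 in octave 3 → absolute = 3×12 + 5 = 41
Transpose up 12: 41 + 12 = 53
53 = 4×12 + 5 → F in octave 4
Result = F4


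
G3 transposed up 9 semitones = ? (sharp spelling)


Step by step:
G3: chromatic position 7 in octave 3 → absolute = 3×12 + 7 = 43
Transpose up 9: 43 + 9 = 52
52 = 4×12 + 4 → E in octave 4
Result = E4


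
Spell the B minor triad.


Minor triad = root + minor 3rd (3 semitones) + perfect 5th (7 semitones)
A triad on B stacks thirds, so the chord tones use letter names B-D-F
Root: B
Minor 3rd above B: D
Perfect 5th above B: F#
Chord = B D F#


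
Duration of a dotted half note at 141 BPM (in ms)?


One quarter-note beat = 60000 / BPM = 60000 / 141 ms
Dotted half note = 3 × quarter note
Duration = 3 × 60000 / 141 = 180000 / 141
= 1276.6 ms


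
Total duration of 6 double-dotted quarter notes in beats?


Reasoning:
Base quarter note = 1 beat
Dot 1 adds half the previous value: +1/2
Dot 2 adds half the previous value: +1/4
One double-dotted quarter = 1 + 1/2 + 1/4 = 7/4
6 of them = 6 × 7/4 = 21/2
= 21/2 beats


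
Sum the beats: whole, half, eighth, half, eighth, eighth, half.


Reasoning:
Beat values:
  whole = 4 beats
  half = 2 beats
  eighth = 0.5 beats
  half = 2 beats
  eighth = 0.5 beats
  eighth = 0.5 beats
  half = 2 beats
Sum = 4 + 2 + 0.5 + 2 + 0.5 + 0.5 + 2
= 11.5 beats


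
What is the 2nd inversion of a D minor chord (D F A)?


Reasoning:
Root position: D F A
2nd inversion: move root and 3rd up an octave
Bass note: A
Notes (bottom to top) = A D F


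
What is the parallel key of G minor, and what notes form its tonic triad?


Solution.
Parallel keys share the same tonic but differ in mode
G minor → parallel is G major
Tonic triad of G major = G B D
= G major; triad = G B D


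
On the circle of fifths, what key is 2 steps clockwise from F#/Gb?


Solution.
Each clockwise step on the circle of fifths moves up a perfect 5th
From F#/Gb: F#/Gb → Db → Ab
= Ab


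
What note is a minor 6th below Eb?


A 6th spans 6 letter names, so from E we land on G
A minor 6th = 8 semitones below Eb
Spell G at that pitch: G
= G


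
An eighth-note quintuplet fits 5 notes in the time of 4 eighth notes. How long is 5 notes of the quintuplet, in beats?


Let's work it out.
Quintuplet: 5 notes occupy the space of 4 eighth notes
Space = 4 × 1/2 = 2 beats
Each quintuplet note = 2 / 5 = 2/5 beats
5 notes = 5 × 2/5 = 2
= 2 beats


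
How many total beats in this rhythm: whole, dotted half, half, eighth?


Let's work it out.
Beat values:
  whole = 4 beats
  dotted half = 3 beats
  half = 2 beats
  eighth = 0.5 beats
Sum = 4 + 3 + 2 + 0.5
= 9.5 beats


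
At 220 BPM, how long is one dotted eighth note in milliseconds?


Working:
One quarter-note beat = 60000 / BPM = 60000 / 220 ms
Dotted eighth note = 3/4 × quarter note
Duration = 3/4 × 60000 / 220 = 45000 / 220
= 204.5 ms


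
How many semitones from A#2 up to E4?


Reasoning:
Absolute semitone position = octave×12 + chromatic position
A#2: 2×12 + 10 = 34
E4: 4×12 + 4 = 52
Difference = 52 - 34 = 18
= 18 semitones
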